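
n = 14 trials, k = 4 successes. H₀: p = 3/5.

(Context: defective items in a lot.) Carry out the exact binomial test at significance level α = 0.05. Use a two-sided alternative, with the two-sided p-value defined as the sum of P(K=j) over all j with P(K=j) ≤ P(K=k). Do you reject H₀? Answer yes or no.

Exact binomial: n=14, k=4, p₀=3/5=0.6000
P(X=j) = C(n,j)·p₀^j·(1−p₀)^(n−j); p = Σ P(X=j) over j with P(X=j) ≤ P(X=4)
p-value (two-sided) = 0.02561
At α=0.05: p < α → reject H₀

reject H₀: yes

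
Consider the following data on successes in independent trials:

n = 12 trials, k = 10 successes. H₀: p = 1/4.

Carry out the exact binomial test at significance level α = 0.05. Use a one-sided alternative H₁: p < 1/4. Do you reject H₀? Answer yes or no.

Exact binomial: n=12, k=10, p₀=1/4=0.2500
P(X≤10) from Σ C(n,i)·p₀^i·(1−p₀)^(n−i)
p-value (one-sided, H₁ less) = 1.00000
At α=0.05: p ≥ α → fail to reject H₀

reject H₀: no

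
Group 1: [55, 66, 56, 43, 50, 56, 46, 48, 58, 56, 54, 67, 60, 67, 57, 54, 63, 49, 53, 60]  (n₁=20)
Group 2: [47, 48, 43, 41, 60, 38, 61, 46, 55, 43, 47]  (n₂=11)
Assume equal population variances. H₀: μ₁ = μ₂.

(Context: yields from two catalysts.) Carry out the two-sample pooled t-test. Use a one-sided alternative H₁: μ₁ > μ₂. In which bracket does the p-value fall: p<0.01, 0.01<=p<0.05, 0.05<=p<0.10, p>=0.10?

x̄₁=55.900, s₁=6.743, n₁=20
x̄₂=48.091, s₂=7.529, n₂=11
s_p² = [19·6.743² + 10·7.529²]/29 = 49.3348
SE = √(s_p²·(1/20+1/11)) = 2.6366
t = (55.900−48.091)/2.6366 = 2.9618
df = 29
p-value (one-sided, H₁ greater) = 0.00302
→ bracket: p<0.01

p-value bracket: p<0.01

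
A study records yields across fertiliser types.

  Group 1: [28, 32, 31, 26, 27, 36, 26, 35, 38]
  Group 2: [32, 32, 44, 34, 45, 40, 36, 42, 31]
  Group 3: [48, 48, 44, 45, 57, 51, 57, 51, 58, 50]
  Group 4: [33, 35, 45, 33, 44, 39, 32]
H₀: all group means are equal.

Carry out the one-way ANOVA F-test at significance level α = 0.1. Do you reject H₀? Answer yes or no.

reject H₀: yes

Group means [31.00, 37.33, 50.90, 37.29], grand mean 39.571
SSB = Σnᵢ(x̄ᵢ−x̄)² = 2026.243; SSW = ΣΣ(x−x̄ᵢ)² = 810.329
MSB = 2026.243/3 = 675.4143; MSW = 810.329/31 = 26.1396
F = MSB/MSW = 25.8387
df = (3, 31)
p-value (upper-tail) = 0.00000
At α=0.1: p < α → reject H₀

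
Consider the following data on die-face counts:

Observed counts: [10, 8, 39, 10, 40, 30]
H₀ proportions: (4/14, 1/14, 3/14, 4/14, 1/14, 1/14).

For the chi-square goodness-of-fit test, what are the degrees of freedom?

df = k − 1 = 6 − 1 = 5

degrees of freedom = 5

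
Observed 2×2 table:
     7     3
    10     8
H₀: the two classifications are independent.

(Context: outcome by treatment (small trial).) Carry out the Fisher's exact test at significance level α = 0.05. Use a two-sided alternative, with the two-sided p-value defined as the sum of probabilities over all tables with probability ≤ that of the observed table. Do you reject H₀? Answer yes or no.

reject H₀: no

Margins: r₁=10, r₂=18, c₁=17, c₂=11, n=28
p_obs = C(10,7)·C(18,10)/C(28,17); sum pmf over tables with pmf ≤ p_obs
p-value (two-sided) = 0.68879
At α=0.05: p ≥ α → fail to reject H₀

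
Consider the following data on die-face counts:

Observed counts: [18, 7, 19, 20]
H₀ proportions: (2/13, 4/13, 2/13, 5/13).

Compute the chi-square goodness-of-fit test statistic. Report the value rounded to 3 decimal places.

test statistic = 24.309

n = 64; E_i = n·p_i = [9.85, 19.69, 9.85, 24.62]
χ² = (18−9.85)²/9.85 + (7−19.69)²/19.69 + (19−9.85)²/9.85 + (20−24.62)²/24.62 = 24.3086
df = 3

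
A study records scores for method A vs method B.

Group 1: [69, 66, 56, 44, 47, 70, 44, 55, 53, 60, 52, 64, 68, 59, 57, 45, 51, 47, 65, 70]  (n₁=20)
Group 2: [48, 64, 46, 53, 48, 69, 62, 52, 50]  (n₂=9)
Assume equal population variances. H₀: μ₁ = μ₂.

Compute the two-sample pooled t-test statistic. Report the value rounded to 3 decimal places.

x̄₁=57.100, s₁=9.101, n₁=20
x̄₂=54.667, s₂=8.231, n₂=9
s_p² = [19·9.101² + 8·8.231²]/27 = 78.3630
SE = √(s_p²·(1/20+1/9)) = 3.5532
t = (57.100−54.667)/3.5532 = 0.6848
df = 27

test statistic = 0.685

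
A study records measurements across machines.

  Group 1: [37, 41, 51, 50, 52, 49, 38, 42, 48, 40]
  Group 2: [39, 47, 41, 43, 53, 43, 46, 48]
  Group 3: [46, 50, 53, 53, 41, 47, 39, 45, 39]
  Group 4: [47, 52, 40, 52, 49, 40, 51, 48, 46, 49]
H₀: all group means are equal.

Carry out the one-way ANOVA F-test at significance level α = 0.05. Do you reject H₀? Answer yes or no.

Group means [44.80, 45.00, 45.89, 47.40], grand mean 45.811
SSB = Σnᵢ(x̄ᵢ−x̄)² = 40.787; SSW = ΣΣ(x−x̄ᵢ)² = 846.889
MSB = 40.787/3 = 13.5956; MSW = 846.889/33 = 25.6633
F = MSB/MSW = 0.5298
df = (3, 33)
p-value (upper-tail) = 0.66499
At α=0.05: p ≥ α → fail to reject H₀

reject H₀: no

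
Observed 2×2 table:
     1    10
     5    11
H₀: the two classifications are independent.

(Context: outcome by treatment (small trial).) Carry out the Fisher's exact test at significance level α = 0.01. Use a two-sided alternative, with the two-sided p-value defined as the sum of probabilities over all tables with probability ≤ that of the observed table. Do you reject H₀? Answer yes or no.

Margins: r₁=11, r₂=16, c₁=6, c₂=21, n=27
p_obs = C(11,1)·C(16,5)/C(27,6); sum pmf over tables with pmf ≤ p_obs
p-value (two-sided) = 0.34968
At α=0.01: p ≥ α → fail to reject H₀

reject H₀: no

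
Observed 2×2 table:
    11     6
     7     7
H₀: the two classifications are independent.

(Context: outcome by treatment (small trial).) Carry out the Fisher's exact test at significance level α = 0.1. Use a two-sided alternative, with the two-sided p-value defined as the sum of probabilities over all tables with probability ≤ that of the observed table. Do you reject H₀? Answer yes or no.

reject H₀: no

Margins: r₁=17, r₂=14, c₁=18, c₂=13, n=31
p_obs = C(17,11)·C(14,7)/C(31,18); sum pmf over tables with pmf ≤ p_obs
p-value (two-sided) = 0.48088
At α=0.1: p ≥ α → fail to reject H₀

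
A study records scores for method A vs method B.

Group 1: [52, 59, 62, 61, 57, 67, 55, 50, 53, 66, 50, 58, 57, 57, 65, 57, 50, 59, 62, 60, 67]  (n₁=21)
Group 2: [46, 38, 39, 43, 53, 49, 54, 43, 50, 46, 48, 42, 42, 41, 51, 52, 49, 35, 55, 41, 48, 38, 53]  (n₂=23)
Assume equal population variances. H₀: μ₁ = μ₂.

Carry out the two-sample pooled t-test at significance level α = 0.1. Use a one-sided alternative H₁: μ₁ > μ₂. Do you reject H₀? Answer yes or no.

reject H₀: yes

x̄₁=58.286, s₁=5.414, n₁=21
x̄₂=45.913, s₂=5.815, n₂=23
s_p² = [20·5.414² + 22·5.815²]/42 = 31.6693
SE = √(s_p²·(1/21+1/23)) = 1.6985
t = (58.286−45.913)/1.6985 = 7.2844
df = 42
p-value (one-sided, H₁ greater) = 0.00000
At α=0.1: p < α → reject H₀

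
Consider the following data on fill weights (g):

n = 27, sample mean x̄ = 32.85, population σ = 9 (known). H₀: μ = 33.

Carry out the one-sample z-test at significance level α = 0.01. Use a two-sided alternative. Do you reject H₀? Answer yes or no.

reject H₀: no

SE = σ/√n = 9/√27 = 1.7321
z = (x̄−μ₀)/SE = (32.85−33)/1.7321 = -0.0866
p-value (two-sided) = 0.93099
At α=0.01: p ≥ α → fail to reject H₀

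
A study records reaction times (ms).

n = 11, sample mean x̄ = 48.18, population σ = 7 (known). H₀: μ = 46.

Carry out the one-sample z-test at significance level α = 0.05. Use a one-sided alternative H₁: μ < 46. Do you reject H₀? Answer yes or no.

SE = σ/√n = 7/√11 = 2.1106
z = (x̄−μ₀)/SE = (48.18−46)/2.1106 = 1.0329
p-value (one-sided, H₁ less) = 0.84917
At α=0.05: p ≥ α → fail to reject H₀

reject H₀: no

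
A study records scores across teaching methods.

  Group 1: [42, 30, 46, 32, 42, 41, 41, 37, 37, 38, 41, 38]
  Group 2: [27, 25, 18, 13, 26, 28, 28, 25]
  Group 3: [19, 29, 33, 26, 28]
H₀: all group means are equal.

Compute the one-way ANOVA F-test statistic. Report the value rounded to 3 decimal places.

test statistic = 25.267

Group means [38.75, 23.75, 27.00], grand mean 31.600
SSB = Σnᵢ(x̄ᵢ−x̄)² = 1212.250; SSW = ΣΣ(x−x̄ᵢ)² = 527.750
MSB = 1212.250/2 = 606.1250; MSW = 527.750/22 = 23.9886
F = MSB/MSW = 25.2672
df = (2, 22)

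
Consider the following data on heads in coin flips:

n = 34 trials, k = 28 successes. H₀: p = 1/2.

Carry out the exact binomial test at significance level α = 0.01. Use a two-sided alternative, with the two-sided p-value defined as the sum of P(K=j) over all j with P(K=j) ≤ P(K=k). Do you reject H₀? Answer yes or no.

Exact binomial: n=34, k=28, p₀=1/2=0.5000
P(X=j) = C(n,j)·p₀^j·(1−p₀)^(n−j); p = Σ P(X=j) over j with P(X=j) ≤ P(X=28)
p-value (two-sided) = 0.00020
At α=0.01: p < α → reject H₀

reject H₀: yes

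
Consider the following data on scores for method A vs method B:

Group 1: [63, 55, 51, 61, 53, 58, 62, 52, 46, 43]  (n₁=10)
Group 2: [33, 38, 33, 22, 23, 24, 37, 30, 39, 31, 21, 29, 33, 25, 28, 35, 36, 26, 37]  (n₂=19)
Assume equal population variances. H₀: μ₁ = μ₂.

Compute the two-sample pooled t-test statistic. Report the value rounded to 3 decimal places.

test statistic = 9.986

x̄₁=54.400, s₁=6.736, n₁=10
x̄₂=30.526, s₂=5.787, n₂=19
s_p² = [9·6.736² + 18·5.787²]/27 = 37.4495
SE = √(s_p²·(1/10+1/19)) = 2.3908
t = (54.400−30.526)/2.3908 = 9.9856
df = 27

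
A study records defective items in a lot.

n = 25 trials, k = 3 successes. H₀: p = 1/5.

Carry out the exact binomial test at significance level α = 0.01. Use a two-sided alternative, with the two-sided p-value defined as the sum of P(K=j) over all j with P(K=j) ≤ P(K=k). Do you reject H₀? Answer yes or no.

reject H₀: no

Exact binomial: n=25, k=3, p₀=1/5=0.2000
P(X=j) = C(n,j)·p₀^j·(1−p₀)^(n−j); p = Σ P(X=j) over j with P(X=j) ≤ P(X=3)
p-value (two-sided) = 0.45396
At α=0.01: p ≥ α → fail to reject H₀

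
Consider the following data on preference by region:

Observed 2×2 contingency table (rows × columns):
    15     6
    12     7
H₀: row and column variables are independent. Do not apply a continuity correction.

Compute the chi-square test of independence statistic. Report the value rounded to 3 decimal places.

Row totals [21, 19], col totals [27, 13], n=40
χ² = (15−14.18)²/14.18 + (6−6.83)²/6.83 + (12−12.82)²/12.82 + (7−6.17)²/6.17 = 0.3110
df = 1

test statistic = 0.311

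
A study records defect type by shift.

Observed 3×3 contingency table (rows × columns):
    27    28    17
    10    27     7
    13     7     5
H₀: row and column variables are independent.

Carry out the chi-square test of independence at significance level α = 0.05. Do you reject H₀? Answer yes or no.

reject H₀: yes

Row totals [72, 44, 25], col totals [50, 62, 29], n=141
χ² = (27−25.53)²/25.53 + (28−31.66)²/31.66 + (17−14.81)²/14.81 + (10−15.60)²/15.60 + (27−19.35)²/19.35 + (7−9.05)²/9.05 + (13−8.87)²/8.87 + (7−10.99)²/10.99 + (5−5.14)²/5.14 = 9.7174
df = 4
p-value (upper-tail) = 0.04547
At α=0.05: p < α → reject H₀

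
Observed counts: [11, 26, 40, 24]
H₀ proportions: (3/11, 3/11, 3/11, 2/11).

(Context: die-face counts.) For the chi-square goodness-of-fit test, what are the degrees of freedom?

df = k − 1 = 4 − 1 = 3

degrees of freedom = 3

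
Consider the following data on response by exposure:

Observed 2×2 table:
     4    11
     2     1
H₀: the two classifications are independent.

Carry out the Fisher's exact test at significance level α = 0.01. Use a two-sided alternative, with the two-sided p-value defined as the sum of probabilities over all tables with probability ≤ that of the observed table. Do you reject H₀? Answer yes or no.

Margins: r₁=15, r₂=3, c₁=6, c₂=12, n=18
p_obs = C(15,4)·C(3,2)/C(18,6); sum pmf over tables with pmf ≤ p_obs
p-value (two-sided) = 0.24510
At α=0.01: p ≥ α → fail to reject H₀

reject H₀: no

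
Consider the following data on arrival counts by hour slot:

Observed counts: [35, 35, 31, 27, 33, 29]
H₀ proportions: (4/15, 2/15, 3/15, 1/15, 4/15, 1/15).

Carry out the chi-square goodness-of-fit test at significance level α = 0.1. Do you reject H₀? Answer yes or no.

n = 190; E_i = n·p_i = [50.67, 25.33, 38.00, 12.67, 50.67, 12.67]
χ² = (35−50.67)²/50.67 + (35−25.33)²/25.33 + (31−38.00)²/38.00 + (27−12.67)²/12.67 + (33−50.67)²/50.67 + (29−12.67)²/12.67 = 53.2632
df = 5
p-value (upper-tail) = 0.00000
At α=0.1: p < α → reject H₀

reject H₀: yes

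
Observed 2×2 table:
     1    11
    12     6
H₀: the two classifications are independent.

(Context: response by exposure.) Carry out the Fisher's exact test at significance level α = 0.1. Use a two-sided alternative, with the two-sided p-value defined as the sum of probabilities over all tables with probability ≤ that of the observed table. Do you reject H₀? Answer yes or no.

reject H₀: yes

Margins: r₁=12, r₂=18, c₁=13, c₂=17, n=30
p_obs = C(12,1)·C(18,12)/C(30,13); sum pmf over tables with pmf ≤ p_obs
p-value (two-sided) = 0.00240
At α=0.1: p < α → reject H₀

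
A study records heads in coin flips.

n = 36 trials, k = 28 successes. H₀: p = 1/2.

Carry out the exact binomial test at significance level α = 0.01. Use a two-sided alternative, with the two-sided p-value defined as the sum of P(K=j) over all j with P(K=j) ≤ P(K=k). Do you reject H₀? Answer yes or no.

reject H₀: yes

Exact binomial: n=36, k=28, p₀=1/2=0.5000
P(X=j) = C(n,j)·p₀^j·(1−p₀)^(n−j); p = Σ P(X=j) over j with P(X=j) ≤ P(X=28)
p-value (two-sided) = 0.00119
At α=0.01: p < α → reject H₀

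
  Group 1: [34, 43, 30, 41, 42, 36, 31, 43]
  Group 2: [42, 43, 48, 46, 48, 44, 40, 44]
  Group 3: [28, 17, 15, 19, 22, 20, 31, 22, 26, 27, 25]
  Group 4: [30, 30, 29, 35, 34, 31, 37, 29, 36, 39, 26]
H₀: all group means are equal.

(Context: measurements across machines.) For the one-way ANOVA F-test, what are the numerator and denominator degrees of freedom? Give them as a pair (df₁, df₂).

degrees of freedom = [3, 34]

k = 4 groups, N = 38 total
df = (k−1, N−k) = (4−1, 38−4) = (3, 34)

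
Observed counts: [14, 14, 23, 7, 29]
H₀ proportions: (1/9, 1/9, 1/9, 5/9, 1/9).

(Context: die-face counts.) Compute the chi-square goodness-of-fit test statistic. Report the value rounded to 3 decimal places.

test statistic = 96.290

n = 87; E_i = n·p_i = [9.67, 9.67, 9.67, 48.33, 9.67]
χ² = (14−9.67)²/9.67 + (14−9.67)²/9.67 + (23−9.67)²/9.67 + (7−48.33)²/48.33 + (29−9.67)²/9.67 = 96.2897
df = 4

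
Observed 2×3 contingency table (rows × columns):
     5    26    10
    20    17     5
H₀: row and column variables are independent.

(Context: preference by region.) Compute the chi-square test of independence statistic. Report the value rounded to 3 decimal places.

Row totals [41, 42], col totals [25, 43, 15], n=83
χ² = (5−12.35)²/12.35 + (26−21.24)²/21.24 + (10−7.41)²/7.41 + (20−12.65)²/12.65 + (17−21.76)²/21.76 + (5−7.59)²/7.59 = 12.5402
df = 2

test statistic = 12.540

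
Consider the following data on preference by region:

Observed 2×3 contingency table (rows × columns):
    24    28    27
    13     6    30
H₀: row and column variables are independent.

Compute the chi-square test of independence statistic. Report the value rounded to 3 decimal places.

Row totals [79, 49], col totals [37, 34, 57], n=128
χ² = (24−22.84)²/22.84 + (28−20.98)²/20.98 + (27−35.18)²/35.18 + (13−14.16)²/14.16 + (6−13.02)²/13.02 + (30−21.82)²/21.82 = 11.2502
df = 2

test statistic = 11.250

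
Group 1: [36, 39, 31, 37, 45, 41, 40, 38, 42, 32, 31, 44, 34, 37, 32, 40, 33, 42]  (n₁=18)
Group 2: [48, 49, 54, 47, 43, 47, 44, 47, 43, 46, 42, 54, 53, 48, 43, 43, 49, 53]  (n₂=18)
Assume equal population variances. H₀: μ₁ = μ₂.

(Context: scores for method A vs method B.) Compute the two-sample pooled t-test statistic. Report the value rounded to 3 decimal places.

x̄₁=37.444, s₁=4.514, n₁=18
x̄₂=47.389, s₂=4.031, n₂=18
s_p² = [17·4.514² + 17·4.031²]/34 = 18.3154
SE = √(s_p²·(1/18+1/18)) = 1.4265
t = (37.444−47.389)/1.4265 = -6.9710
df = 34

test statistic = -6.971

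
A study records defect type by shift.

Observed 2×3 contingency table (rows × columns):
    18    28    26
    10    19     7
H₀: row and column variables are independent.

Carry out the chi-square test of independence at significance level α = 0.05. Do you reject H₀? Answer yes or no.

reject H₀: no

Row totals [72, 36], col totals [28, 47, 33], n=108
χ² = (18−18.67)²/18.67 + (28−31.33)²/31.33 + (26−22.00)²/22.00 + (10−9.33)²/9.33 + (19−15.67)²/15.67 + (7−11.00)²/11.00 = 3.3171
df = 2
p-value (upper-tail) = 0.19042
At α=0.05: p ≥ α → fail to reject H₀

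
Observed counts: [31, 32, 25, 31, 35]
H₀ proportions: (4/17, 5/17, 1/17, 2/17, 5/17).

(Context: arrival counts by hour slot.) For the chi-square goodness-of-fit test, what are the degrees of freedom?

df = k − 1 = 5 − 1 = 4

degrees of freedom = 4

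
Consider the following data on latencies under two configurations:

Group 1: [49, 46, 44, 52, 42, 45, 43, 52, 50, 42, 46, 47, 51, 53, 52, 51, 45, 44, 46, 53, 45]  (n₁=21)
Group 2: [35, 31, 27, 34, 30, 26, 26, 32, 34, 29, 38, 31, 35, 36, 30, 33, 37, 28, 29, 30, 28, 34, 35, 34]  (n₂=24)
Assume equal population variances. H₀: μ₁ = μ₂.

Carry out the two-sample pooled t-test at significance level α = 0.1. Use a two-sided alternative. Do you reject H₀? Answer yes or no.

x̄₁=47.524, s₁=3.776, n₁=21
x̄₂=31.750, s₂=3.492, n₂=24
s_p² = [20·3.776² + 23·3.492²]/43 = 13.1567
SE = √(s_p²·(1/21+1/24)) = 1.0838
t = (47.524−31.750)/1.0838 = 14.5537
df = 43
p-value (two-sided) = 0.00000
At α=0.1: p < α → reject H₀

reject H₀: yes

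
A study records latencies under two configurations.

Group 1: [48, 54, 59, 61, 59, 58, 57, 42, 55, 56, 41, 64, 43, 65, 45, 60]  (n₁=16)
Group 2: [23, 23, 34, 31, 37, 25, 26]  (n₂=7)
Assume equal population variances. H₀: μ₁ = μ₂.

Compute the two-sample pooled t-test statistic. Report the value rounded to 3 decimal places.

test statistic = 7.769

x̄₁=54.188, s₁=7.901, n₁=16
x̄₂=28.429, s₂=5.593, n₂=7
s_p² = [15·7.901² + 6·5.593²]/21 = 53.5310
SE = √(s_p²·(1/16+1/7)) = 3.3156
t = (54.188−28.429)/3.3156 = 7.7691
df = 21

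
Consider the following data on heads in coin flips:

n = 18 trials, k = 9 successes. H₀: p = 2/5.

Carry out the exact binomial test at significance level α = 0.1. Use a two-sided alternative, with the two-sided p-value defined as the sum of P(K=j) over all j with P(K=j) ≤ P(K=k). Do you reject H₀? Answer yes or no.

Exact binomial: n=18, k=9, p₀=2/5=0.4000
P(X=j) = C(n,j)·p₀^j·(1−p₀)^(n−j); p = Σ P(X=j) over j with P(X=j) ≤ P(X=9)
p-value (two-sided) = 0.47192
At α=0.1: p ≥ α → fail to reject H₀

reject H₀: no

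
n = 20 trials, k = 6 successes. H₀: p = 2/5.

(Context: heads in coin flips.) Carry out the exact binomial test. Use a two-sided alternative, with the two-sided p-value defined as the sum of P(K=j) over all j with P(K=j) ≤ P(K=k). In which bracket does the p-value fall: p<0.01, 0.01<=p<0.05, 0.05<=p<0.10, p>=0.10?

p-value bracket: p>=0.10

Exact binomial: n=20, k=6, p₀=2/5=0.4000
P(X=j) = C(n,j)·p₀^j·(1−p₀)^(n−j); p = Σ P(X=j) over j with P(X=j) ≤ P(X=6)
p-value (two-sided) = 0.49467
→ bracket: p>=0.10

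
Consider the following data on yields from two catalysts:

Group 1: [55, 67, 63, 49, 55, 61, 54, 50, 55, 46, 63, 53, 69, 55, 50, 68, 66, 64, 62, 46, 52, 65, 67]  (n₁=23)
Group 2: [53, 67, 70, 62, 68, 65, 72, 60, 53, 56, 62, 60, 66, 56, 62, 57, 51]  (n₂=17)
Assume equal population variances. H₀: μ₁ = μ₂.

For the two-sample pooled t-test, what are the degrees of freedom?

degrees of freedom = 38

df = n₁ + n₂ − 2 = 23 + 17 − 2 = 38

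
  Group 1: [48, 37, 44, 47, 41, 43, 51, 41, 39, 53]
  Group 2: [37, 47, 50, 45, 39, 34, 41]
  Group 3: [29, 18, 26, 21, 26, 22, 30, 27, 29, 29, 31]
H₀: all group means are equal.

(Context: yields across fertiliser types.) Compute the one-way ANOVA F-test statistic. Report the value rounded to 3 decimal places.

Group means [44.40, 41.86, 26.18], grand mean 36.607
SSB = Σnᵢ(x̄ᵢ−x̄)² = 1995.785; SSW = ΣΣ(x−x̄ᵢ)² = 616.894
MSB = 1995.785/2 = 997.8925; MSW = 616.894/25 = 24.6757
F = MSB/MSW = 40.4402
df = (2, 25)

test statistic = 40.440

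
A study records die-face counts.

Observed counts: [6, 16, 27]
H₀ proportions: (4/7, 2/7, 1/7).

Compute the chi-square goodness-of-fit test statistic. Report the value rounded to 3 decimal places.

test statistic = 74.714

n = 49; E_i = n·p_i = [28.00, 14.00, 7.00]
χ² = (6−28.00)²/28.00 + (16−14.00)²/14.00 + (27−7.00)²/7.00 = 74.7143
df = 2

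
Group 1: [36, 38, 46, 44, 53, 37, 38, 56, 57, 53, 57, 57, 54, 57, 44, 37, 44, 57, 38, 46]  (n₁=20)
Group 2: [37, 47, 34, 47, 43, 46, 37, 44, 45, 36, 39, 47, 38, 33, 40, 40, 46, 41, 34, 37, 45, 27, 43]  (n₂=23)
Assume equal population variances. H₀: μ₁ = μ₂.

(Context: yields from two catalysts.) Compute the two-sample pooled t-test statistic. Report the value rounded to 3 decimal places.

test statistic = 3.426

x̄₁=47.450, s₁=8.243, n₁=20
x̄₂=40.261, s₂=5.395, n₂=23
s_p² = [19·8.243² + 22·5.395²]/41 = 47.1069
SE = √(s_p²·(1/20+1/23)) = 2.0984
t = (47.450−40.261)/2.0984 = 3.4259
df = 41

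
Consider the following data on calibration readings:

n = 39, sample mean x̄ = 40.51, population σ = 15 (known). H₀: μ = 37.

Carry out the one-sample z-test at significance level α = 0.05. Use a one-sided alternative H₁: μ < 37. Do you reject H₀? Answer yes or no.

SE = σ/√n = 15/√39 = 2.4019
z = (x̄−μ₀)/SE = (40.51−37)/2.4019 = 1.4613
p-value (one-sided, H₁ less) = 0.92804
At α=0.05: p ≥ α → fail to reject H₀

reject H₀: no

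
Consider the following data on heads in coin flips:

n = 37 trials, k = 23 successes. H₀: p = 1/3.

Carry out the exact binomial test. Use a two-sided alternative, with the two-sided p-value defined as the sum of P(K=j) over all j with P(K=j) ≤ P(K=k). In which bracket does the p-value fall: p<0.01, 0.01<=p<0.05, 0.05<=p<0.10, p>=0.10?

p-value bracket: p<0.01

Exact binomial: n=37, k=23, p₀=1/3=0.3333
P(X=j) = C(n,j)·p₀^j·(1−p₀)^(n−j); p = Σ P(X=j) over j with P(X=j) ≤ P(X=23)
p-value (two-sided) = 0.00037
→ bracket: p<0.01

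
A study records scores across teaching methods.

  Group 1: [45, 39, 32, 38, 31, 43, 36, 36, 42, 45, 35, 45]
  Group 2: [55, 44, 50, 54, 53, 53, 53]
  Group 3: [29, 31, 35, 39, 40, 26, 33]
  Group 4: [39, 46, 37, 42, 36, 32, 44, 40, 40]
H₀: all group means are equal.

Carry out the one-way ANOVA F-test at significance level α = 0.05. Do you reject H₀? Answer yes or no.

Group means [38.92, 51.71, 33.29, 39.56], grand mean 40.514
SSB = Σnᵢ(x̄ᵢ−x̄)² = 1282.747; SSW = ΣΣ(x−x̄ᵢ)² = 665.996
MSB = 1282.747/3 = 427.5823; MSW = 665.996/31 = 21.4837
F = MSB/MSW = 19.9026
df = (3, 31)
p-value (upper-tail) = 0.00000
At α=0.05: p < α → reject H₀

reject H₀: yes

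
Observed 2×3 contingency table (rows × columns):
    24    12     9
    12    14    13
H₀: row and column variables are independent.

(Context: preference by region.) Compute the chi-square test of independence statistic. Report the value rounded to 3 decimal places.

Row totals [45, 39], col totals [36, 26, 22], n=84
χ² = (24−19.29)²/19.29 + (12−13.93)²/13.93 + (9−11.79)²/11.79 + (12−16.71)²/16.71 + (14−12.07)²/12.07 + (13−10.21)²/10.21 = 4.4754
df = 2

test statistic = 4.475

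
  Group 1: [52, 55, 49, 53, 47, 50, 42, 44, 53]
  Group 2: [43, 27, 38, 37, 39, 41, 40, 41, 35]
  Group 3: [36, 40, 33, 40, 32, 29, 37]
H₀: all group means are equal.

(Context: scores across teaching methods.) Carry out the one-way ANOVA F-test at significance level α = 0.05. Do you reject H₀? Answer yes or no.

reject H₀: yes

Group means [49.44, 37.89, 35.29], grand mean 41.320
SSB = Σnᵢ(x̄ᵢ−x̄)² = 954.900; SSW = ΣΣ(x−x̄ᵢ)² = 436.540
MSB = 954.900/2 = 477.4502; MSW = 436.540/22 = 19.8427
F = MSB/MSW = 24.0617
df = (2, 22)
p-value (upper-tail) = 0.00000
At α=0.05: p < α → reject H₀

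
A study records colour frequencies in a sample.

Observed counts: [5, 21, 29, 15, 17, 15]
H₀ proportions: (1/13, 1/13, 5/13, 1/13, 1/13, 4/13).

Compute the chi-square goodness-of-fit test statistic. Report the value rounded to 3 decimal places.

n = 102; E_i = n·p_i = [7.85, 7.85, 39.23, 7.85, 7.85, 31.38]
χ² = (5−7.85)²/7.85 + (21−7.85)²/7.85 + (29−39.23)²/39.23 + (15−7.85)²/7.85 + (17−7.85)²/7.85 + (15−31.38)²/31.38 = 51.5083
df = 5

test statistic = 51.508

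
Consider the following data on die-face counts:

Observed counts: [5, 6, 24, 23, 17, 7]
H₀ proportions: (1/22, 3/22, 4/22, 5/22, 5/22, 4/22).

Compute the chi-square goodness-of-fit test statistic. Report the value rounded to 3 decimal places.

n = 82; E_i = n·p_i = [3.73, 11.18, 14.91, 18.64, 18.64, 14.91]
χ² = (5−3.73)²/3.73 + (6−11.18)²/11.18 + (24−14.91)²/14.91 + (23−18.64)²/18.64 + (17−18.64)²/18.64 + (7−14.91)²/14.91 = 13.7402
df = 5

test statistic = 13.740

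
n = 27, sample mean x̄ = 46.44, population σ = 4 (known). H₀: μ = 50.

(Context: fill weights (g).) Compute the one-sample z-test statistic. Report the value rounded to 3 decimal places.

SE = σ/√n = 4/√27 = 0.7698
z = (x̄−μ₀)/SE = (46.44−50)/0.7698 = -4.6246

test statistic = -4.625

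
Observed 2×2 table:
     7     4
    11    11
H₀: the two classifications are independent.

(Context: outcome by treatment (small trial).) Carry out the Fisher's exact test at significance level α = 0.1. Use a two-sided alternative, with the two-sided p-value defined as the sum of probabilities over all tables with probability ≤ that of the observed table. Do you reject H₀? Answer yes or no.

reject H₀: no

Margins: r₁=11, r₂=22, c₁=18, c₂=15, n=33
p_obs = C(11,7)·C(22,11)/C(33,18); sum pmf over tables with pmf ≤ p_obs
p-value (two-sided) = 0.71195
At α=0.1: p ≥ α → fail to reject H₀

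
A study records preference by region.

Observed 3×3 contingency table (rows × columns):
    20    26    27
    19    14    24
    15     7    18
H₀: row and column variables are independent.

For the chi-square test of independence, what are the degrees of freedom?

df = (r−1)(c−1) = (3−1)·(3−1) = 4

degrees of freedom = 4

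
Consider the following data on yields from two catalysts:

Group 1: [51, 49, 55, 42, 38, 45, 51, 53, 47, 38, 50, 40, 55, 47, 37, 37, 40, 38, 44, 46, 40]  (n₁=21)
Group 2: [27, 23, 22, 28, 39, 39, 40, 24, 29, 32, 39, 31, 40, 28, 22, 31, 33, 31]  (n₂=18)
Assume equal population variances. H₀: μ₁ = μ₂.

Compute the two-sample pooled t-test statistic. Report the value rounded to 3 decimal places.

x̄₁=44.905, s₁=6.107, n₁=21
x̄₂=31.000, s₂=6.287, n₂=18
s_p² = [20·6.107² + 17·6.287²]/37 = 38.3192
SE = √(s_p²·(1/21+1/18)) = 1.9884
t = (44.905−31.000)/1.9884 = 6.9931
df = 37

test statistic = 6.993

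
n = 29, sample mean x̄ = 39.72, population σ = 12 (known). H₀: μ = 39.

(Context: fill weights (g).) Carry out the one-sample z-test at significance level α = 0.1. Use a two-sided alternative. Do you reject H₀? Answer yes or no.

reject H₀: no

SE = σ/√n = 12/√29 = 2.2283
z = (x̄−μ₀)/SE = (39.72−39)/2.2283 = 0.3231
p-value (two-sided) = 0.74661
At α=0.1: p ≥ α → fail to reject H₀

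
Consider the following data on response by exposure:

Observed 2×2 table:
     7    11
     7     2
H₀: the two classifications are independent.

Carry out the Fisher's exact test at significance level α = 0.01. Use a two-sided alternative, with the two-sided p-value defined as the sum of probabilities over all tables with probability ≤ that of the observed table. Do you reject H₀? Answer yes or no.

Margins: r₁=18, r₂=9, c₁=14, c₂=13, n=27
p_obs = C(18,7)·C(9,7)/C(27,14); sum pmf over tables with pmf ≤ p_obs
p-value (two-sided) = 0.10319
At α=0.01: p ≥ α → fail to reject H₀

reject H₀: no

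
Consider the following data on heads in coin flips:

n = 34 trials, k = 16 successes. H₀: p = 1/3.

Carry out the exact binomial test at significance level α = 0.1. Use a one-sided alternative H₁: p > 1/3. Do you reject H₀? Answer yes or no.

Exact binomial: n=34, k=16, p₀=1/3=0.3333
P(X≥16) from Σ C(n,i)·p₀^i·(1−p₀)^(n−i)
p-value (one-sided, H₁ greater) = 0.06729
At α=0.1: p < α → reject H₀

reject H₀: yes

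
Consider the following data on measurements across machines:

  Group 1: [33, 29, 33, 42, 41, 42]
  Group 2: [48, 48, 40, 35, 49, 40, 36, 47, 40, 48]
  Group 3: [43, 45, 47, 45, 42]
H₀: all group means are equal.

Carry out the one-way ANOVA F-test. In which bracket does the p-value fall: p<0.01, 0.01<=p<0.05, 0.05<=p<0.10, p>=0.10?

Group means [36.67, 43.10, 44.40], grand mean 41.571
SSB = Σnᵢ(x̄ᵢ−x̄)² = 207.710; SSW = ΣΣ(x−x̄ᵢ)² = 443.433
MSB = 207.710/2 = 103.8548; MSW = 443.433/18 = 24.6352
F = MSB/MSW = 4.2157
df = (2, 18)
p-value (upper-tail) = 0.03150
→ bracket: 0.01<=p<0.05

p-value bracket: 0.01<=p<0.05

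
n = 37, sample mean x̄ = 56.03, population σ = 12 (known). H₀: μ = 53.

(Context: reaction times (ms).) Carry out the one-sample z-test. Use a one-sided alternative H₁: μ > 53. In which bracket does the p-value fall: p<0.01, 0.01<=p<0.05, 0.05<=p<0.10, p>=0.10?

SE = σ/√n = 12/√37 = 1.9728
z = (x̄−μ₀)/SE = (56.03−53)/1.9728 = 1.5359
p-value (one-sided, H₁ greater) = 0.06228
→ bracket: 0.05<=p<0.10

p-value bracket: 0.05<=p<0.10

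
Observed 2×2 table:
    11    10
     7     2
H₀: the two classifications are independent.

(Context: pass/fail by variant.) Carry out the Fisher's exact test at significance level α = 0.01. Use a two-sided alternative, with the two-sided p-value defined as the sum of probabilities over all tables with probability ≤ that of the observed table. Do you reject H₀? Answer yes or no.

reject H₀: no

Margins: r₁=21, r₂=9, c₁=18, c₂=12, n=30
p_obs = C(21,11)·C(9,7)/C(30,18); sum pmf over tables with pmf ≤ p_obs
p-value (two-sided) = 0.24871
At α=0.01: p ≥ α → fail to reject H₀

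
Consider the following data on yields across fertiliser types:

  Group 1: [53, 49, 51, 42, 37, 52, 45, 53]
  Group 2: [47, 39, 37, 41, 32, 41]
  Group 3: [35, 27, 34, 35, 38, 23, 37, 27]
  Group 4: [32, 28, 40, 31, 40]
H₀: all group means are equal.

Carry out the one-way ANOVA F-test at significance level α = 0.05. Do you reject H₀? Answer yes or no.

Group means [47.75, 39.50, 32.00, 34.20], grand mean 38.741
SSB = Σnᵢ(x̄ᵢ−x̄)² = 1119.385; SSW = ΣΣ(x−x̄ᵢ)² = 699.800
MSB = 1119.385/3 = 373.1284; MSW = 699.800/23 = 30.4261
F = MSB/MSW = 12.2634
df = (3, 23)
p-value (upper-tail) = 0.00005
At α=0.05: p < α → reject H₀

reject H₀: yes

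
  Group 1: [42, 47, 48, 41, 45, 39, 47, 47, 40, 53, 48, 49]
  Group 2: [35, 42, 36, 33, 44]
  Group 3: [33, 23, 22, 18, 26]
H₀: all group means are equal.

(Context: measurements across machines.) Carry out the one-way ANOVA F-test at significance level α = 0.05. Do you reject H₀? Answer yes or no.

reject H₀: yes

Group means [45.50, 38.00, 24.40], grand mean 39.000
SSB = Σnᵢ(x̄ᵢ−x̄)² = 1577.800; SSW = ΣΣ(x−x̄ᵢ)² = 408.200
MSB = 1577.800/2 = 788.9000; MSW = 408.200/19 = 21.4842
F = MSB/MSW = 36.7200
df = (2, 19)
p-value (upper-tail) = 0.00000
At α=0.05: p < α → reject H₀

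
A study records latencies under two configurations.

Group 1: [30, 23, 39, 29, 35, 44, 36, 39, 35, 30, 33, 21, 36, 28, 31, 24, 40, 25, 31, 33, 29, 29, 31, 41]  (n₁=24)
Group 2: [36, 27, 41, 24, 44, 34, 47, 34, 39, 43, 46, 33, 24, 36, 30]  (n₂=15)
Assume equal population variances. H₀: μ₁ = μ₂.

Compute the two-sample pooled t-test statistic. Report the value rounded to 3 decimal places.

x̄₁=32.167, s₁=5.925, n₁=24
x̄₂=35.867, s₂=7.511, n₂=15
s_p² = [23·5.925² + 14·7.511²]/37 = 43.1640
SE = √(s_p²·(1/24+1/15)) = 2.1624
t = (32.167−35.867)/2.1624 = -1.7110
df = 37

test statistic = -1.711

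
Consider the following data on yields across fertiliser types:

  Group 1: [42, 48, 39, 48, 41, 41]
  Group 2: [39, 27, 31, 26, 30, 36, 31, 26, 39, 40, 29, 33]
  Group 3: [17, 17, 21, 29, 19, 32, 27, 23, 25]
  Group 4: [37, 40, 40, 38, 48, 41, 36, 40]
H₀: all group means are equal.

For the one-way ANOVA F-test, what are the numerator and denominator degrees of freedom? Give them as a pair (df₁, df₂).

degrees of freedom = [3, 31]

k = 4 groups, N = 35 total
df = (k−1, N−k) = (4−1, 35−4) = (3, 31)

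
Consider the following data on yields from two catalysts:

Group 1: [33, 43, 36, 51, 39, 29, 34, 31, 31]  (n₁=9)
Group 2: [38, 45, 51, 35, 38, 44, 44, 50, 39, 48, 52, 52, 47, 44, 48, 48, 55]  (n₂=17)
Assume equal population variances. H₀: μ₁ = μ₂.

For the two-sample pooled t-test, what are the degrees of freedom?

df = n₁ + n₂ − 2 = 9 + 17 − 2 = 24

degrees of freedom = 24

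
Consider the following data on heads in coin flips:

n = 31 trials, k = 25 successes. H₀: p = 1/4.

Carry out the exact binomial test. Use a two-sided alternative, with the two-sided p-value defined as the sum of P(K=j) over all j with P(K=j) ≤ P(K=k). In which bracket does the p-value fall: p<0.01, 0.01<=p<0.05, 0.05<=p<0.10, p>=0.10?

Exact binomial: n=31, k=25, p₀=1/4=0.2500
P(X=j) = C(n,j)·p₀^j·(1−p₀)^(n−j); p = Σ P(X=j) over j with P(X=j) ≤ P(X=25)
p-value (two-sided) = 0.00000
→ bracket: p<0.01

p-value bracket: p<0.01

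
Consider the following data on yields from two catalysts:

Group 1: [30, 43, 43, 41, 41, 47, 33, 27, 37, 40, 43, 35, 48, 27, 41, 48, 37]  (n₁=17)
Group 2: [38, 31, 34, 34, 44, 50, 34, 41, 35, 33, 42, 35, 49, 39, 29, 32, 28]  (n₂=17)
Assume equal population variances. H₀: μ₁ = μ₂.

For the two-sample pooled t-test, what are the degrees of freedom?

df = n₁ + n₂ − 2 = 17 + 17 − 2 = 32

degrees of freedom = 32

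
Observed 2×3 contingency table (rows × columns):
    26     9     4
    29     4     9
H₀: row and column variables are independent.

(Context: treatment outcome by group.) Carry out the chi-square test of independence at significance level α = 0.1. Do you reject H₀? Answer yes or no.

Row totals [39, 42], col totals [55, 13, 13], n=81
χ² = (26−26.48)²/26.48 + (9−6.26)²/6.26 + (4−6.26)²/6.26 + (29−28.52)²/28.52 + (4−6.74)²/6.74 + (9−6.74)²/6.74 = 3.9040
df = 2
p-value (upper-tail) = 0.14199
At α=0.1: p ≥ α → fail to reject H₀

reject H₀: no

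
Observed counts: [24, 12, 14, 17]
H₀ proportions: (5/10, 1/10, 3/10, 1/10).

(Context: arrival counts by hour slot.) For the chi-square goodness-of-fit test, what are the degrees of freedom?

df = k − 1 = 4 − 1 = 3

degrees of freedom = 3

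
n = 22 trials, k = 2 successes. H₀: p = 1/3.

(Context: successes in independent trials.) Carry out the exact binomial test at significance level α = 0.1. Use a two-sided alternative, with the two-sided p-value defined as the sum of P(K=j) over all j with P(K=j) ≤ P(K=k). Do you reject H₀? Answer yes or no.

reject H₀: yes

Exact binomial: n=22, k=2, p₀=1/3=0.3333
P(X=j) = C(n,j)·p₀^j·(1−p₀)^(n−j); p = Σ P(X=j) over j with P(X=j) ≤ P(X=2)
p-value (two-sided) = 0.01281
At α=0.1: p < α → reject H₀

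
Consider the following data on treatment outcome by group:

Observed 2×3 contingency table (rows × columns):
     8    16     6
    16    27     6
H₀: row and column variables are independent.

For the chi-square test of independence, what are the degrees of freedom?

df = (r−1)(c−1) = (2−1)·(3−1) = 2

degrees of freedom = 2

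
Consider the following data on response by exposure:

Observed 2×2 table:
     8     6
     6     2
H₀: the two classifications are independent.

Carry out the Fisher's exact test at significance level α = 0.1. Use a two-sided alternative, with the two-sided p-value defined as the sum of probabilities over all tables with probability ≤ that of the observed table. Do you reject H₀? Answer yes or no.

reject H₀: no

Margins: r₁=14, r₂=8, c₁=14, c₂=8, n=22
p_obs = C(14,8)·C(8,6)/C(22,14); sum pmf over tables with pmf ≤ p_obs
p-value (two-sided) = 0.64940
At α=0.1: p ≥ α → fail to reject H₀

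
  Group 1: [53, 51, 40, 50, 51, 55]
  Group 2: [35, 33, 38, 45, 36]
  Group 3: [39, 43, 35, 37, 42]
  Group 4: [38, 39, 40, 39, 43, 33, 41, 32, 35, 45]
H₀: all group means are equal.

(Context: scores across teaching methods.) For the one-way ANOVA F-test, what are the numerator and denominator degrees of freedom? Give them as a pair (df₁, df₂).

degrees of freedom = [3, 22]

k = 4 groups, N = 26 total
df = (k−1, N−k) = (4−1, 26−4) = (3, 22)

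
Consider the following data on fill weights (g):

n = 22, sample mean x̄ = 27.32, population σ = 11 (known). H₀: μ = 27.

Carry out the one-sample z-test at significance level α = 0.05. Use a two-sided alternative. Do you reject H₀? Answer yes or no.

SE = σ/√n = 11/√22 = 2.3452
z = (x̄−μ₀)/SE = (27.32−27)/2.3452 = 0.1364
p-value (two-sided) = 0.89147
At α=0.05: p ≥ α → fail to reject H₀

reject H₀: no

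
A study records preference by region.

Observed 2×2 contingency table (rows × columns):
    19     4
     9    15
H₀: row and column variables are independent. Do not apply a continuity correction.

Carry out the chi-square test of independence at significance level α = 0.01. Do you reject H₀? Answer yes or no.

reject H₀: yes

Row totals [23, 24], col totals [28, 19], n=47
χ² = (19−13.70)²/13.70 + (4−9.30)²/9.30 + (9−14.30)²/14.30 + (15−9.70)²/9.70 = 9.9231
df = 1
p-value (upper-tail) = 0.00163
At α=0.01: p < α → reject H₀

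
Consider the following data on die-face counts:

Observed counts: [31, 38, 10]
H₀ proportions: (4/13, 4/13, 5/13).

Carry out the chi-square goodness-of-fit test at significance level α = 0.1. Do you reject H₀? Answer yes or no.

n = 79; E_i = n·p_i = [24.31, 24.31, 30.38]
χ² = (31−24.31)²/24.31 + (38−24.31)²/24.31 + (10−30.38)²/30.38 = 23.2310
df = 2
p-value (upper-tail) = 0.00001
At α=0.1: p < α → reject H₀

reject H₀: yes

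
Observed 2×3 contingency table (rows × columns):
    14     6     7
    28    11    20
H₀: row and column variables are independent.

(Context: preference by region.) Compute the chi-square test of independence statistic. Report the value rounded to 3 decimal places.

Row totals [27, 59], col totals [42, 17, 27], n=86
χ² = (14−13.19)²/13.19 + (6−5.34)²/5.34 + (7−8.48)²/8.48 + (28−28.81)²/28.81 + (11−11.66)²/11.66 + (20−18.52)²/18.52 = 0.5682
df = 2

test statistic = 0.568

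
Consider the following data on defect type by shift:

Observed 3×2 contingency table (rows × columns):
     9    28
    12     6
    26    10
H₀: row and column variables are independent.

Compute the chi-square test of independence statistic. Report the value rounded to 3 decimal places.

test statistic = 18.789

Row totals [37, 18, 36], col totals [47, 44], n=91
χ² = (9−19.11)²/19.11 + (28−17.89)²/17.89 + (12−9.30)²/9.30 + (6−8.70)²/8.70 + (26−18.59)²/18.59 + (10−17.41)²/17.41 = 18.7894
df = 2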